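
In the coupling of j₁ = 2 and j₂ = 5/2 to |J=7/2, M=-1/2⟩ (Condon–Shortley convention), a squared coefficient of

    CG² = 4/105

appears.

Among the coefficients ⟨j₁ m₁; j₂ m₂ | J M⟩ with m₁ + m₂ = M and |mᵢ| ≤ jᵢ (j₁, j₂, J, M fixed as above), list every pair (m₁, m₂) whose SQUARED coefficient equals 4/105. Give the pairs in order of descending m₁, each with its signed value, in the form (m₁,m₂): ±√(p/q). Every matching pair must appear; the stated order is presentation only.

(0,-1/2): +√(4/105)

Admissible pairs with m₁+m₂ = M = -1/2: (-2,3/2), (-1,1/2), (0,-1/2), (1,-3/2), (2,-5/2)
  (m₁,m₂)=(2,-5/2): CG² = 4/63, CG = +√(4/63)
  (m₁,m₂)=(1,-3/2): CG² = 121/315, CG = +√(121/315)
  (m₁,m₂)=(0,-1/2): CG² = 4/105, CG = +√(4/105)   ← matches the target
  (m₁,m₂)=(-1,1/2): CG² = 14/45, CG = −√(14/45)
  (m₁,m₂)=(-2,3/2): CG² = 64/315, CG = −√(64/315)
Pairs with CG² = 4/105: (0,-1/2): +√(4/105)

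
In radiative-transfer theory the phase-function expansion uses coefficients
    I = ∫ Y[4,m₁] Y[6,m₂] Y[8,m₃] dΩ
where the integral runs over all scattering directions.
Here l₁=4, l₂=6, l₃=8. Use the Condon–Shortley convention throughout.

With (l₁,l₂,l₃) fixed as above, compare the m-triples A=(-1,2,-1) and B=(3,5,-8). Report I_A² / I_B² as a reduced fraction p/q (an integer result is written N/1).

2523/44044

Same 4,6,8: normalisation and zero-m 3j drop out of the ratio.
A: Δ: 2! 6! 10! / 19! → 1/23279256; sum: t=0:+1/19353600 t=1:−1/1451520 t=2:+1/1244160 = 29/174182400; 3j²(4 6 8; -1 2 -1) = Δ·Π!·Σ² = 841/554268  (sign -1)
B: Δ: 2! 6! 10! / 19! → 1/23279256; sum: t=1:−1/2612736000 = -1/2612736000; 3j²(4 6 8; 3 5 -8) = Δ·Π!·Σ² = 77/2907  (sign -1)
I_A²/I_B² = (841/554268)/(77/2907) = 2523/44044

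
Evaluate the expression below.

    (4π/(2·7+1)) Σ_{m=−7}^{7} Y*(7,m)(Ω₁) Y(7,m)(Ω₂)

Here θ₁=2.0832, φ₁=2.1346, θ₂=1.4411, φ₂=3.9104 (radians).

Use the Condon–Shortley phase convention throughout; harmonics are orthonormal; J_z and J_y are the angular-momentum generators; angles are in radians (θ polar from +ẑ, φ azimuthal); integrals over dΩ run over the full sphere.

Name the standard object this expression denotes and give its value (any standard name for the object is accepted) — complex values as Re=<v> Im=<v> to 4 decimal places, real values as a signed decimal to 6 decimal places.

Legendre polynomial (addition theorem), +0.286443

This sum is the spherical-harmonic addition theorem: it equals the Legendre polynomial P_l(cos γ) of the angle γ between the two directions.
Summing Y*_{l m}(θ₁,φ₁)·Y_{l m}(θ₂,φ₂) over m ∈ [−7, 7]; prefactor 4π/(2·7+1) = 0.837758:
  m=-7: (-0.13771 + 0.13240j) × (-0.29244 - 0.36969j) = 0.08922 + 0.01219j  (running Σ = 0.08922 + 0.01219j)
  m=-6: (-0.39044 - 0.09606j) × (-0.02286 + 0.22890j) = 0.03091 - 0.08718j  (running Σ = 0.12013 - 0.07499j)
  m=-5: (-0.12430 - 0.37188j) × (-0.21011 + 0.17786j) = 0.09226 + 0.05603j  (running Σ = 0.21239 - 0.01896j)
  m=-4: (0.01638 - 0.02007j) × (0.25477 + 0.01693j) = 0.00451 - 0.00484j  (running Σ = 0.21691 - 0.02379j)
  m=-3: (-0.33465 - 0.04056j) × (0.14014 + 0.15483j) = -0.04062 - 0.05750j  (running Σ = 0.17629 - 0.08129j)
  m=-2: (-0.07942 - 0.16731j) × (0.00871 - 0.26249j) = -0.04461 + 0.01939j  (running Σ = 0.13168 - 0.06190j)
  m=-1: (-0.14304 + 0.22624j) × (0.13103 - 0.12675j) = 0.00993 + 0.04778j  (running Σ = 0.14161 - 0.01413j)
  m=0: (-0.22211 + 0.00000j) × (-0.26426 + 0.00000j) = 0.05869 + 0.00000j  (running Σ = 0.20031 - 0.01413j)
  m=1: (0.14304 + 0.22624j) × (-0.13103 - 0.12675j) = 0.00993 - 0.04778j  (running Σ = 0.21024 - 0.06190j)
  m=2: (-0.07942 + 0.16731j) × (0.00871 + 0.26249j) = -0.04461 - 0.01939j  (running Σ = 0.16563 - 0.08129j)
  m=3: (0.33465 - 0.04056j) × (-0.14014 + 0.15483j) = -0.04062 + 0.05750j  (running Σ = 0.12501 - 0.02379j)
  m=4: (0.01638 + 0.02007j) × (0.25477 - 0.01693j) = 0.00451 + 0.00484j  (running Σ = 0.12952 - 0.01896j)
  m=5: (0.12430 - 0.37188j) × (0.21011 + 0.17786j) = 0.09226 - 0.05603j  (running Σ = 0.22178 - 0.07499j)
  m=6: (-0.39044 + 0.09606j) × (-0.02286 - 0.22890j) = 0.03091 + 0.08718j  (running Σ = 0.25270 + 0.01219j)
  m=7: (0.13771 + 0.13240j) × (0.29244 - 0.36969j) = 0.08922 - 0.01219j  (running Σ = 0.34192 + 0.00000j)
Accumulated sum 0.34192 + 0.00000j; after 4π/(2l+1) scaling, 0.28644 + 0.00000j ⇒ P_7 = 0.286443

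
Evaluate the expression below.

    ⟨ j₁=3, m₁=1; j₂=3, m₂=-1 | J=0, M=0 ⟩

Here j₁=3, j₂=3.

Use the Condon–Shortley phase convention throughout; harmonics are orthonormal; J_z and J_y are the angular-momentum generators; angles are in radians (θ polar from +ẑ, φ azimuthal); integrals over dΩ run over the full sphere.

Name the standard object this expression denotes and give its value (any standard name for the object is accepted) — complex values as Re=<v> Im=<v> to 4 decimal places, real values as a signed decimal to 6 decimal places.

Clebsch–Gordan coefficient, +√(1/7) ≈ +0.377964

This is a Clebsch–Gordan (vector-coupling) coefficient.
√[1·6!0!0!/7! · 4!2!2!4!0!0!] = √(2304/7)
  +(−1)^2/∏(2,4,0,0,0,0)! = 1/48  (running 1/48)
⟨..|..⟩ = √(2304/7)·(1/48) = +0.377964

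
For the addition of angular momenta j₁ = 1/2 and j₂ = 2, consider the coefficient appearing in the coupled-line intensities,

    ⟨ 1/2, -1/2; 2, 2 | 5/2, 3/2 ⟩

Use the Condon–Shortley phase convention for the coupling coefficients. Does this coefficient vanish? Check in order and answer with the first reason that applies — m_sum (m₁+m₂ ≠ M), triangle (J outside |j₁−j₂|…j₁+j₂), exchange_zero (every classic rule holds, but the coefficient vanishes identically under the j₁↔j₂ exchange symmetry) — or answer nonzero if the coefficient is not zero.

m-sum: m₁+m₂ = -1/2+2 = 3/2, M = 3/2  ✓
triangle: |j₁−j₂| = 3/2 ≤ J = 5/2 ≤ j₁+j₂ = 5/2  ✓
exchange: j₁≠j₂ or m₁≠m₂ — the exchange symmetry imposes no constraint here
value check: CG = +√(1/5) = +0.447214 ≠ 0

nonzero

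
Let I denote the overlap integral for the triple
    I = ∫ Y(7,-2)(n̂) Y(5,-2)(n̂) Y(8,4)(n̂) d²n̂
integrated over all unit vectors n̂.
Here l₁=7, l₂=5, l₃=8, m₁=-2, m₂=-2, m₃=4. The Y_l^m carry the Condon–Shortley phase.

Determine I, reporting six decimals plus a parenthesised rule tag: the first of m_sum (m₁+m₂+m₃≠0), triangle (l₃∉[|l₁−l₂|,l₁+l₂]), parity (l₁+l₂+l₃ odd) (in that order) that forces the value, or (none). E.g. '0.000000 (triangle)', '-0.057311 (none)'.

Checks pass: Σm=0; 20 even; l₃=8∈[2,12].
(2·7+1)(2·5+1)(2·8+1) = 2805
Δ: 4! 10! 6! / 21! → 1/814773960
sum: t=0:+1/87091200 t=1:−1/4976640 t=2:+1/2073600 t=3:−1/4976640 t=4:+1/87091200 = 1/9676800
3j²(7 5 8; 0 0 0) = Δ·Π!·Σ² = 360/46189  (sign +1)
sum: t=0:+1/313528320 t=1:−1/23224320 t=2:+1/14515200 t=3:−1/74649600 = 7/447897600
3j²(7 5 8; -2 -2 4) = Δ·Π!·Σ² = 343/75582  (sign +1)
combine: 4πI² = 2805·360/46189·343/75582 = 102900/1037153
take √, sign +1: I = 0.08885489
No selection rule forces the value: the integral is nonzero (none).

0.088855 (none)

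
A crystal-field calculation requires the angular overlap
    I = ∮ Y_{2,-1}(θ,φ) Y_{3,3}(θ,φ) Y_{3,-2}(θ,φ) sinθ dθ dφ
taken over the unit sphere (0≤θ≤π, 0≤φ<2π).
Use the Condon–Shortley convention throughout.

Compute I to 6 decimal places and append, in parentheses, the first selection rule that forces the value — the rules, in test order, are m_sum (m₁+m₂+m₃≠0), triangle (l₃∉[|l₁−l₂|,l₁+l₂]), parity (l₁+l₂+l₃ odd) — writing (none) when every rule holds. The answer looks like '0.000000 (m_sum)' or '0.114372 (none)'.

Checks pass: Σm=0; 8 even; l₃=3∈[1,5].
(2·2+1)(2·3+1)(2·3+1) = 245
Δ: 2! 2! 4! / 9! → 1/3780
sum: t=0:+1/24 t=1:−1/4 t=2:+1/24 = -1/6
3j²(2 3 3; 0 0 0) = Δ·Π!·Σ² = 4/105  (sign +1)
sum: t=2:+1/48 = 1/48
3j²(2 3 3; -1 3 -2) = Δ·Π!·Σ² = 5/84  (sign -1)
combine: 4πI² = 245·4/105·5/84 = 5/9
take √, sign -1: I = -0.21026104
No selection rule forces the value: the integral is nonzero (none).

-0.210261 (none)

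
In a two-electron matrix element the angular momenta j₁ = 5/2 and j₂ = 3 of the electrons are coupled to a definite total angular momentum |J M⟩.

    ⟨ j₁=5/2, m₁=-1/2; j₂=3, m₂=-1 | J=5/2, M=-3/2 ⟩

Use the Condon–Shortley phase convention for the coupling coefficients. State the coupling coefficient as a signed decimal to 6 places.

-0.169031  (= −√(1/35))

j₁+j₂−J=3  J+j₁−j₂=2  J−j₁+j₂=3  j₁+j₂+J+1=9
(j₁±m₁, j₂±m₂, J±M) = (2,3,2,4,1,4)
P² = 576/35
sum k=1..2:
  [1] −1/8 = -1/8
  [2] +1/12 = 1/12
S = -1/24
C² = P²·S² = 1/35 ; C = -0.169031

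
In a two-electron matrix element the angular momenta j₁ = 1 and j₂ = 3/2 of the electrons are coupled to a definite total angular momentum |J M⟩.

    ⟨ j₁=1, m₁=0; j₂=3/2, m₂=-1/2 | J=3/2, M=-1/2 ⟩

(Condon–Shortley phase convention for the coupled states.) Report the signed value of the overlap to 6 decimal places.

j₁+j₂−J=1  J+j₁−j₂=1  J−j₁+j₂=2  j₁+j₂+J+1=5
(j₁±m₁, j₂±m₂, J±M) = (1,1,1,2,1,2)
P² = 4/15
sum k=0..1:
  [0] +1/1 = 1
  [1] −1/2 = -1/2
S = 1/2
C² = P²·S² = 1/15 ; C = +0.258199

+√(1/15) = +0.258199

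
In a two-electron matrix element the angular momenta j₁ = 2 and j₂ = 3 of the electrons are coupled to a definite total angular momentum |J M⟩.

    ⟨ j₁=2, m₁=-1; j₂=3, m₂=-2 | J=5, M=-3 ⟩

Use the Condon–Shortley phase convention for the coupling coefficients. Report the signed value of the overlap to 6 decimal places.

+0.730297

j₁+j₂−J=0  J+j₁−j₂=4  J−j₁+j₂=6  j₁+j₂+J+1=11
(j₁±m₁, j₂±m₂, J±M) = (1,3,1,5,2,8)
P² = 276480
sum k=0..0:
  [0] +1/720 = 1/720
S = 1/720
C² = P²·S² = 8/15 ; C = +0.730297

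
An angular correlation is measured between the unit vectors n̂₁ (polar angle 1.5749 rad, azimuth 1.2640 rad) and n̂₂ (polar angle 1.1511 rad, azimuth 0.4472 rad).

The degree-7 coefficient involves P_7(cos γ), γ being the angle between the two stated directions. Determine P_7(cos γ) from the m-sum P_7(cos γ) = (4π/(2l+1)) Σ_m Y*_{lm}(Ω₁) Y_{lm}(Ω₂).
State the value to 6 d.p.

0.309028

Addition theorem: P_7(cos γ) = (4π/15) Σ_m Y*_{lm}(Ω₁) Y_{lm}(Ω₂), m = −7…7:
  term(m=-7) = (0.111807, -0.070971)   from Y*(Ω₁)=(-0.419120, 0.272668), Y(Ω₂)=(-0.264838, -0.002964)
  term(m=-6) = (-0.000636, 0.003335)   from Y*(Ω₁)=(-0.002048, -0.007399), Y(Ω₂)=(-0.396541, -0.195673)
  term(m=-5) = (0.058222, 0.080124)   from Y*(Ω₁)=(-0.366584, -0.013502), Y(Ω₂)=(-0.166647, -0.212430)
  term(m=-4) = (0.001568, 0.000198)   from Y*(Ω₁)=(0.003043, -0.008505), Y(Ω₂)=(0.037849, 0.170857)
  term(m=-3) = (0.086502, -0.071567)   from Y*(Ω₁)=(-0.264033, -0.200889), Y(Ω₂)=(-0.076882, 0.329547)
  term(m=-2) = (0.000022, -0.000346)   from Y*(Ω₁)=(0.007873, -0.005545), Y(Ω₂)=(0.022561, -0.028105)
  term(m=-1) = (-0.073070, -0.077809)   from Y*(Ω₁)=(-0.096407, -0.304317), Y(Ω₂)=(0.301493, -0.144598)
  term(m=+0) = (0.000044, 0.000000)   from Y*(Ω₁)=(0.009806, -0.000000), Y(Ω₂)=(0.004485, 0.000000)
  term(m=+1) = (-0.073070, 0.077809)   from Y*(Ω₁)=(0.096407, -0.304317), Y(Ω₂)=(-0.301493, -0.144598)
  term(m=+2) = (0.000022, 0.000346)   from Y*(Ω₁)=(0.007873, 0.005545), Y(Ω₂)=(0.022561, 0.028105)
  term(m=+3) = (0.086502, 0.071567)   from Y*(Ω₁)=(0.264033, -0.200889), Y(Ω₂)=(0.076882, 0.329547)
  term(m=+4) = (0.001568, -0.000198)   from Y*(Ω₁)=(0.003043, 0.008505), Y(Ω₂)=(0.037849, -0.170857)
  term(m=+5) = (0.058222, -0.080124)   from Y*(Ω₁)=(0.366584, -0.013502), Y(Ω₂)=(0.166647, -0.212430)
  term(m=+6) = (-0.000636, -0.003335)   from Y*(Ω₁)=(-0.002048, 0.007399), Y(Ω₂)=(-0.396541, 0.195673)
  term(m=+7) = (0.111807, 0.070971)   from Y*(Ω₁)=(0.419120, 0.272668), Y(Ω₂)=(0.264838, -0.002964)
Σ over m = (0.368875, 0.000000); ×(4π/15) → (0.309028, 0.000000). Real part: 0.309028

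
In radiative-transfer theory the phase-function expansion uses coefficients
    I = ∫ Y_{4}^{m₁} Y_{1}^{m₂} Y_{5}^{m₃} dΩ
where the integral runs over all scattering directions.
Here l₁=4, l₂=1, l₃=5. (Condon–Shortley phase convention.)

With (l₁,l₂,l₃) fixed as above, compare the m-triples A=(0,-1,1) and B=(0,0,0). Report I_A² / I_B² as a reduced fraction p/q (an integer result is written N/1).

3/5

Shared (l₁,l₂,l₃)=(4,1,5): N and (l;000)² cancel in I_A²/I_B².
A: Δ = 0!·8!·2!/11! = 1/495; Racah Σ t=0..0: t=0:+1/1152 = 1/1152; ⇒ 3j(4 1 5; 0 -1 1)² = 1/33, sgn +1
B: Δ = 0!·8!·2!/11! = 1/495; Racah Σ t=0..0: t=0:+1/576 = 1/576; ⇒ 3j(4 1 5; 0 0 0)² = 5/99, sgn -1
I_A²/I_B² = (1/33)/(5/99) = 3/5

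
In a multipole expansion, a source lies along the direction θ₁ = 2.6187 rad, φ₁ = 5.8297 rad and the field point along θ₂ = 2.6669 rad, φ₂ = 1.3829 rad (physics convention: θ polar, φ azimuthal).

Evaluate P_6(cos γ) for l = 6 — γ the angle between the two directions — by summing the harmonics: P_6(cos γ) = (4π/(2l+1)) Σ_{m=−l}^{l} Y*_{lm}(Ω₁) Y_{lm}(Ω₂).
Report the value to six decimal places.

-0.160003

Expand P_6 via completeness: Σ_{m} conj(Y_{6,m}) at Ω₁ times Y_{6,m} at Ω₂ —
  [-6]  conj(Y_{6,-6})(Ω₁) = -0.006840-0.003060i ; Y_{6,-6}(Ω₂) = -0.001890-0.003978i ; Δ = +0.000001+0.000033i
  [-5]  conj(Y_{6,-5})(Ω₁) = +0.028894+0.034539i ; Y_{6,-5}(Ω₂) = -0.023968+0.017524i ; Δ = -0.001298-0.000322i
  [-4]  conj(Y_{6,-4})(Ω₁) = -0.038768-0.156290i ; Y_{6,-4}(Ω₂) = +0.087620+0.081886i ; Δ = +0.009401-0.016869i
  [-3]  conj(Y_{6,-3})(Ω₁) = -0.077143+0.361327i ; Y_{6,-3}(Ω₂) = +0.168542-0.266638i ; Δ = +0.083342+0.081468i
  [-2]  conj(Y_{6,-2})(Ω₁) = +0.304364-0.389087i ; Y_{6,-2}(Ω₂) = -0.469162-0.185104i ; Δ = -0.214818+0.126205i
  [-1]  conj(Y_{6,-1})(Ω₁) = -0.172155+0.083902i ; Y_{6,-1}(Ω₂) = -0.060050+0.315820i ; Δ = -0.016160-0.059408i
  [+0]  conj(Y_{6,0})(Ω₁) = -0.379550-0.000000i ; Y_{6,0}(Ω₂) = -0.299142+0.000000i ; Δ = +0.113539+0.000000i
  [+1]  conj(Y_{6,1})(Ω₁) = +0.172155+0.083902i ; Y_{6,1}(Ω₂) = +0.060050+0.315820i ; Δ = -0.016160+0.059408i
  [+2]  conj(Y_{6,2})(Ω₁) = +0.304364+0.389087i ; Y_{6,2}(Ω₂) = -0.469162+0.185104i ; Δ = -0.214818-0.126205i
  [+3]  conj(Y_{6,3})(Ω₁) = +0.077143+0.361327i ; Y_{6,3}(Ω₂) = -0.168542-0.266638i ; Δ = +0.083342-0.081468i
  [+4]  conj(Y_{6,4})(Ω₁) = -0.038768+0.156290i ; Y_{6,4}(Ω₂) = +0.087620-0.081886i ; Δ = +0.009401+0.016869i
  [+5]  conj(Y_{6,5})(Ω₁) = -0.028894+0.034539i ; Y_{6,5}(Ω₂) = +0.023968+0.017524i ; Δ = -0.001298+0.000322i
  [+6]  conj(Y_{6,6})(Ω₁) = -0.006840+0.003060i ; Y_{6,6}(Ω₂) = -0.001890+0.003978i ; Δ = +0.000001-0.000033i
Σ over m = -0.165524+0.000000i; ×(4π/13) → -0.160003+0.000000i. Real part: -0.160003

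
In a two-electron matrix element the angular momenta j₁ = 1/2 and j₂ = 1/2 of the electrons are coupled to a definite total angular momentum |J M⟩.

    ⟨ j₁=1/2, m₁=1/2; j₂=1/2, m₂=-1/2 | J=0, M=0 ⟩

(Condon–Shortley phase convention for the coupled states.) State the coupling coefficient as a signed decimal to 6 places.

√[1·1!0!0!/2! · 1!0!0!1!0!0!] = √(1/2)
  +(−1)^0/∏(0,1,0,0,0,0)! = 1  (running 1)
⟨..|..⟩ = √(1/2)·(1) = +0.707107

+√(1/2) ≈ +0.707107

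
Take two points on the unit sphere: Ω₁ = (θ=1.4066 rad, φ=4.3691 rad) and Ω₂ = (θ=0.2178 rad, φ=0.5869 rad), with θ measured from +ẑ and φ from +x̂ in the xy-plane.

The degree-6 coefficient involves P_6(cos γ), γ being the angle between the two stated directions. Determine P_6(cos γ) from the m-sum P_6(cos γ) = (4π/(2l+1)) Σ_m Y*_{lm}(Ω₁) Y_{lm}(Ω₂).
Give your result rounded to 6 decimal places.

Addition theorem: P_6(cos γ) = (4π/13) Σ_m Y*_{lm}(Ω₁) Y_{lm}(Ω₂), m = −6…6:
  m=-6: (0.20919 + 0.39320j) × (-0.00005 + 0.00002j) = -0.00002 - 0.00001j  (running Σ = -0.00002 - 0.00001j)
  m=-5: (-0.25293 + 0.03710j) × (-0.00075 - 0.00016j) = 0.00020 + 0.00001j  (running Σ = 0.00018 - 0.00000j)
  m=-4: (-0.04686 + 0.23399j) × (-0.00517 - 0.00526j) = 0.00147 - 0.00096j  (running Σ = 0.00165 - 0.00097j)
  m=-3: (-0.23716 - 0.14246j) × (-0.00907 - 0.04717j) = -0.00457 + 0.01248j  (running Σ = -0.00292 + 0.01151j)
  m=-2: (-0.13303 + 0.10903j) × (0.08132 - 0.19397j) = 0.01033 + 0.03467j  (running Σ = 0.00741 + 0.04619j)
  m=-1: (-0.09441 - 0.26412j) × (0.46254 - 0.30762j) = -0.12492 - 0.09313j  (running Σ = -0.11750 - 0.04694j)
  m=0: (-0.15352 + 0.00000j) × (0.56935 + 0.00000j) = -0.08741 + 0.00000j  (running Σ = -0.20491 - 0.04694j)
  m=1: (0.09441 - 0.26412j) × (-0.46254 - 0.30762j) = -0.12492 + 0.09313j  (running Σ = -0.32983 + 0.04619j)
  m=2: (-0.13303 - 0.10903j) × (0.08132 + 0.19397j) = 0.01033 - 0.03467j  (running Σ = -0.31950 + 0.01151j)
  m=3: (0.23716 - 0.14246j) × (0.00907 - 0.04717j) = -0.00457 - 0.01248j  (running Σ = -0.32407 - 0.00097j)
  m=4: (-0.04686 - 0.23399j) × (-0.00517 + 0.00526j) = 0.00147 + 0.00096j  (running Σ = -0.32259 - 0.00000j)
  m=5: (0.25293 + 0.03710j) × (0.00075 - 0.00016j) = 0.00020 - 0.00001j  (running Σ = -0.32240 - 0.00001j)
  m=6: (0.20919 - 0.39320j) × (-0.00005 - 0.00002j) = -0.00002 + 0.00001j  (running Σ = -0.32242 - 0.00000j)
Σ over m = -0.32242 - 0.00000j; ×(4π/13) → -0.31166 - 0.00000j. Real part: -0.311661

-0.311661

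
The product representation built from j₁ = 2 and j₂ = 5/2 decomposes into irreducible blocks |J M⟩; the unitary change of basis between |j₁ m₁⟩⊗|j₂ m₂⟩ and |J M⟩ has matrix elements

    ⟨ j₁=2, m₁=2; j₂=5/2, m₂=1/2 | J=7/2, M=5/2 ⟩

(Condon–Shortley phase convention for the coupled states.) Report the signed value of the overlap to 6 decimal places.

+√(32/63) = +0.712697

√[8·1!3!4!/9! · 4!0!3!2!6!1!] = √(4608/7)
  +(−1)^0/∏(0,1,0,3,3,1)! = 1/36  (running 1/36)
⟨..|..⟩ = √(4608/7)·(1/36) = +0.712697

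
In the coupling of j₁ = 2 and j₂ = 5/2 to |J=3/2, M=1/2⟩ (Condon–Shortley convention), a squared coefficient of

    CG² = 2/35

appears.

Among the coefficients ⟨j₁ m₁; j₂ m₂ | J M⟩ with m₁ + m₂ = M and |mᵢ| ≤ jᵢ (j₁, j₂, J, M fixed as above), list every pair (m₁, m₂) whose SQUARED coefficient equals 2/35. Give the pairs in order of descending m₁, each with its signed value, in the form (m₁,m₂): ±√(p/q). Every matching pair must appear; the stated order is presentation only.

Admissible pairs with m₁+m₂ = M = 1/2: (-2,5/2), (-1,3/2), (0,1/2), (1,-1/2), (2,-3/2)
  (m₁,m₂)=(2,-3/2): CG² = 32/105, CG = +√(32/105)
  (m₁,m₂)=(1,-1/2): CG² = 5/21, CG = −√(5/21)
  (m₁,m₂)=(0,1/2): CG² = 2/35, CG = +√(2/35)   ← matches the target
  (m₁,m₂)=(-1,3/2): CG² = 2/105, CG = +√(2/105)
  (m₁,m₂)=(-2,5/2): CG² = 8/21, CG = −√(8/21)
Pairs with CG² = 2/35: (0,1/2): +√(2/35)

(0,1/2): +√(2/35)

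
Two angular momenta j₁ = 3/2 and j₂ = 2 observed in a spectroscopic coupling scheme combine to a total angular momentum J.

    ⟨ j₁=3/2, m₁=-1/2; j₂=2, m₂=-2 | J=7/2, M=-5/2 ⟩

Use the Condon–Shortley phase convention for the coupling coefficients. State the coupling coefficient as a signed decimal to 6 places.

+√(3/7) ≈ +0.654654

triangle: 0!·3!·4!/8! = 144/40320
(j±m)!: 1!·2!·0!·4!·1!·6! = 34560
prefactor² = (2J+1)·Δ·N² = 6912/7
  k=0: +1/(0!·0!·2!·0!·1!·4!) = 1/48
Σ = 1/48  ⇒  CG² = 6912/7·(1/48)² = 3/7
CG = +√(3/7) = +0.654654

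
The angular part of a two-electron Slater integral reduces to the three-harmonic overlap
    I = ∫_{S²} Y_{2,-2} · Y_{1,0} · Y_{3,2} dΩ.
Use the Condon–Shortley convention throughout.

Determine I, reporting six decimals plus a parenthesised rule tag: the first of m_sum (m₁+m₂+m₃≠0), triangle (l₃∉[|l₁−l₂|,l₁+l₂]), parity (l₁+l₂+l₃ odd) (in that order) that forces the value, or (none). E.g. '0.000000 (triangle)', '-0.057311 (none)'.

Rules hold: Σm=0, L=6 even, 1≤3≤3.
N = 5·3·7 = 105
Δ = 0!·4!·2!/7! = 1/105
Racah Σ t=0..0: t=0:+1/4 = 1/4
⇒ 3j(2 1 3; 0 0 0)² = 3/35, sgn -1
Racah Σ t=0..0: t=0:+1/24 = 1/24
⇒ 3j(2 1 3; -2 0 2)² = 1/21, sgn -1
4πI² = N·(3j₀)²·(3jₘ)² = 3/7
I = +1·√(0.428571/4π) = 0.18467439
No selection rule forces the value: the integral is nonzero (none).

0.184674 (none)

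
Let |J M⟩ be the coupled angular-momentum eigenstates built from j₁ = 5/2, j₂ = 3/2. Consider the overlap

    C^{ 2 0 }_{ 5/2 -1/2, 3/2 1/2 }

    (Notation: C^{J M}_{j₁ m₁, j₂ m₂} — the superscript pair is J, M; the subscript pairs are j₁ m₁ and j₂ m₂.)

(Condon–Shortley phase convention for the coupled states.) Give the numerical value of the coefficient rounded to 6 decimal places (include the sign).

√[5·2!3!1!/7! · 2!3!2!1!2!2!] = √(8/7)
  +(−1)^1/∏(1,1,2,1,1,0)! = -1/2  (running -1/2)
  +(−1)^2/∏(2,0,1,0,2,1)! = 1/4  (running -1/4)
⟨..|..⟩ = √(8/7)·(-1/4) = -0.267261

−√(1/14) = -0.267261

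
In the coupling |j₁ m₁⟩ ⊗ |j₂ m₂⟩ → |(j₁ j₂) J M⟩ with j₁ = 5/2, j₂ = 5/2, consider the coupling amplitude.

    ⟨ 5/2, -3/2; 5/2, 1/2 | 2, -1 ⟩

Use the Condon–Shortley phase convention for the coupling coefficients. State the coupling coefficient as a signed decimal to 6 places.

triangle: 3!*2!*2!/8! = 24/40320
(j±m)!: 1!*4!*3!*2!*1!*3! = 1728
prefactor² = (2J+1)*Δ*N² = 36/7
  k=2: +1/(2!*1!*2!*1!*0!*1!) = 1/4
  k=3: −1/(3!*0!*1!*0!*1!*2!) = -1/12
Σ = 1/6  ⇒  CG² = 36/7*(1/6)² = 1/7
CG = +√(1/7) = +0.377964

+√(1/7) = +0.377964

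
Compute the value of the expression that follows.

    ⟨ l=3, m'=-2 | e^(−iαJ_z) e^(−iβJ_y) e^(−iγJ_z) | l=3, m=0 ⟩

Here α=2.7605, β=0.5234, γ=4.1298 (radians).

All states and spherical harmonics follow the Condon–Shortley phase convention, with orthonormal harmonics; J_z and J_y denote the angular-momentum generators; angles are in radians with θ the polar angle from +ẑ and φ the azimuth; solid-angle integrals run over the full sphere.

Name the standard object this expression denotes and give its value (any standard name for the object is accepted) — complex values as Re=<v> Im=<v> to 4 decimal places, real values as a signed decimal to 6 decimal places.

Wigner D-matrix element, Re=0.2143 Im=-0.2046

This is a Wigner D-matrix element — the rotation-matrix element ⟨l m'| R(α,β,γ) |l m⟩ in the angular-momentum basis.
Split into d^3_{-2,0}(β=0.5234) × two z-phases.
Half-angle: c=0.965952, s=0.258723. N=√(1·120·6·6)=65.726707
Admissible k: 2..3 (factorial args all ≥0)
  k=2: (−1)^0·65.7267/(12)·0.9660^4·0.2587^2 = +0.319192
  k=3: (−1)^1·65.7267/(12)·0.9660^2·0.2587^4 = -0.022899
d^3_{-2,0}(0.5234) = +0.319192 -0.022899 = +0.296293
D = (+0.723329-0.690504i)·(+0.296293)·(+1.000000+0.000000i) = +0.214318-0.204592i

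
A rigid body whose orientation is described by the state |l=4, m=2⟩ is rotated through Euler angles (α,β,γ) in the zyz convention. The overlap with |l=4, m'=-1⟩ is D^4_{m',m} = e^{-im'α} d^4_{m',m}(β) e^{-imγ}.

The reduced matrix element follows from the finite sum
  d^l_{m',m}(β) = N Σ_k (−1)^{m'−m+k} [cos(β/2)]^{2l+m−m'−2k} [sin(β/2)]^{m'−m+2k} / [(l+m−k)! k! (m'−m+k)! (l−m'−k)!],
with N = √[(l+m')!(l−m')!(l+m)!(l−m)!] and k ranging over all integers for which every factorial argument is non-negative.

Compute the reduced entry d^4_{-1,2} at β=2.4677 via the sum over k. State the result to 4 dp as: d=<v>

d=0.4084

d^4_{-1,2}(β=2.4677) via the finite sum:
Half-angle: c=0.330607, s=0.943769. N=√(6·120·720·2)=1018.233765
k: max(0,(2)−(-1))=3 … min(4+(2),4−(-1))=5
  k=3: (−1)^0·1018.2338/(72)·0.3306^5·0.9438^3 = +0.046954
  k=4: (−1)^1·1018.2338/(48)·0.3306^3·0.9438^5 = -0.573943
  k=5: (−1)^2·1018.2338/(240)·0.3306^1·0.9438^7 = +0.935420
d^4_{-1,2}(2.4677) = +0.046954 -0.573943 +0.935420 = +0.408431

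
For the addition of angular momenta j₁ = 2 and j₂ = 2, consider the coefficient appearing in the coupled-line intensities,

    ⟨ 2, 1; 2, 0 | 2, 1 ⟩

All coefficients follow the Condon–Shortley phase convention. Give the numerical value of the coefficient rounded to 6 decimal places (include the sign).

−√(1/14) = -0.267261

j₁+j₂−J=2  J+j₁−j₂=2  J−j₁+j₂=2  j₁+j₂+J+1=7
(j₁±m₁, j₂±m₂, J±M) = (3,1,2,2,3,1)
P² = 8/7
sum k=0..1:
  [0] +1/4 = 1/4
  [1] −1/2 = -1/2
S = -1/4
C² = P²·S² = 1/14 ; C = -0.267261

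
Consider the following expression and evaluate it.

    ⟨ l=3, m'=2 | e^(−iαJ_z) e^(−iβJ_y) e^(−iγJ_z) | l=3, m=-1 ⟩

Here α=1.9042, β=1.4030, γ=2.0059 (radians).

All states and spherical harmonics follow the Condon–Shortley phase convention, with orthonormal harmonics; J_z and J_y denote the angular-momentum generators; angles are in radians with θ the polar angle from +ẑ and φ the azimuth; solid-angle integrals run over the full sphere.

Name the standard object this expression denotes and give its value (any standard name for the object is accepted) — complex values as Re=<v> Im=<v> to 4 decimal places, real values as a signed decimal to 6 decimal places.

This is a Wigner D-matrix element — the rotation-matrix element ⟨l m'| R(α,β,γ) |l m⟩ in the angular-momentum basis.
D^3_{2,-1}(1.9042,1.4030,2.0059) = e^{-i·2·1.9042}·d^3_{2,-1}(1.4030)·e^{-i·-1·2.0059}. Compute d first:
c=cos(1.403000/2)=0.763875, s=sin(1.403000/2)=0.645364; N=√[120·1·2·24]=75.894664
The bounds max(0,m−m')=0 and min(l+m,l−m')=1 give 2 terms
  k=0: (−1)^3·75.8947/(12)·0.7639^3·0.6454^3 = -0.757725
  k=1: (−1)^4·75.8947/(24)·0.7639^1·0.6454^5 = +0.270425
d^3_{2,-1}(1.4030) = -0.757725 +0.270425 = -0.487300
Phases: e^{-i·(2)·1.9042}=-0.785800+0.618480i, e^{-i·(-1)·2.0059}=-0.421504+0.906826i ⇒ D=+0.111902+0.474278i

Wigner D-matrix element, Re=0.1119 Im=0.4743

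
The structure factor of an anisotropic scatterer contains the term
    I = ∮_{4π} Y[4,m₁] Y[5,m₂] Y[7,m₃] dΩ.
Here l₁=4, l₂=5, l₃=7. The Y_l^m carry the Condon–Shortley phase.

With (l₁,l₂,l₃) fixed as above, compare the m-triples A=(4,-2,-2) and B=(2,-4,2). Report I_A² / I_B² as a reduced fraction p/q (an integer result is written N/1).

1372/2187

Same 4,5,7: normalisation and zero-m 3j drop out of the ratio.
A: Δ: 2! 6! 8! / 17! → 1/6126120; sum: t=0:+1/1036800 = 1/1036800; 3j²(4 5 7; 4 -2 -2) = Δ·Π!·Σ² = 98/12155  (sign -1)
B: Δ: 2! 6! 8! / 17! → 1/6126120; sum: t=0:+1/483840 t=1:−1/4838400 = 1/537600; 3j²(4 5 7; 2 -4 2) = Δ·Π!·Σ² = 2187/170170  (sign -1)
I_A²/I_B² = (98/12155)/(2187/170170) = 1372/2187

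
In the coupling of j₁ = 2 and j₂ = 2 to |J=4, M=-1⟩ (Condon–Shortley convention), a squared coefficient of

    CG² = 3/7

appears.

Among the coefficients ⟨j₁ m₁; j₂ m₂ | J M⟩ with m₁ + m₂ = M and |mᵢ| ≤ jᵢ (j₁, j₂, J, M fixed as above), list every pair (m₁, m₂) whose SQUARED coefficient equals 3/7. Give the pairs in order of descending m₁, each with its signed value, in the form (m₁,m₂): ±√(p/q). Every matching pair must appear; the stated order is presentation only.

(0,-1): +√(3/7); (-1,0): +√(3/7)

Admissible pairs with m₁+m₂ = M = -1: (-2,1), (-1,0), (0,-1), (1,-2)
  (m₁,m₂)=(1,-2): CG² = 1/14, CG = +√(1/14)
  (m₁,m₂)=(0,-1): CG² = 3/7, CG = +√(3/7)   ← matches the target
  (m₁,m₂)=(-1,0): CG² = 3/7, CG = +√(3/7)   ← matches the target
  (m₁,m₂)=(-2,1): CG² = 1/14, CG = +√(1/14)
Pairs with CG² = 3/7: (0,-1): +√(3/7); (-1,0): +√(3/7)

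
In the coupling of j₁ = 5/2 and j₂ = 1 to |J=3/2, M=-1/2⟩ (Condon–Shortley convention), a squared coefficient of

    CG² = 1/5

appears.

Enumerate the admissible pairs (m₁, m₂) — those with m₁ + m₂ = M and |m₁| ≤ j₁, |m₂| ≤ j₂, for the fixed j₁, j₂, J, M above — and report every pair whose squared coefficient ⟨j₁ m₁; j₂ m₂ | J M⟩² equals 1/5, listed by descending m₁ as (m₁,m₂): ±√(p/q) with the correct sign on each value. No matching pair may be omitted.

Admissible pairs with m₁+m₂ = M = -1/2: (-3/2,1), (-1/2,0), (1/2,-1)
  (m₁,m₂)=(1/2,-1): CG² = 1/5, CG = +√(1/5)   ← matches the target
  (m₁,m₂)=(-1/2,0): CG² = 2/5, CG = −√(2/5)
  (m₁,m₂)=(-3/2,1): CG² = 2/5, CG = +√(2/5)
Pairs with CG² = 1/5: (1/2,-1): +√(1/5)

(1/2,-1): +√(1/5)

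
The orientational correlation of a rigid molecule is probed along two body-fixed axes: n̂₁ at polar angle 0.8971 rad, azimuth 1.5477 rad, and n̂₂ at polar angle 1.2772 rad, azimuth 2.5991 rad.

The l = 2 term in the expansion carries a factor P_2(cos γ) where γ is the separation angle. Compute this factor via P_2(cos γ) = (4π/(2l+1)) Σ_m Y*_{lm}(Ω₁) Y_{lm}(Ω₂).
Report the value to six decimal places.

Addition theorem: P_2(cos γ) = (4π/5) Σ_m Y*_{lm}(Ω₁) Y_{lm}(Ω₂), m = −2…2:
  m=-2: (-0.23567 + 0.01089j) × (0.16526 + 0.31297j) = -0.04236 - 0.07196j  (running Σ = -0.04236 - 0.07196j)
  m=-1: (0.00870 + 0.37657j) × (-0.18328 - 0.11049j) = 0.04001 - 0.06998j  (running Σ = -0.00234 - 0.14194j)
  m=0: (0.05288 + 0.00000j) × (-0.23615 + 0.00000j) = -0.01249 + 0.00000j  (running Σ = -0.01483 - 0.14194j)
  m=1: (-0.00870 + 0.37657j) × (0.18328 - 0.11049j) = 0.04001 + 0.06998j  (running Σ = 0.02518 - 0.07196j)
  m=2: (-0.23567 - 0.01089j) × (0.16526 - 0.31297j) = -0.04236 + 0.07196j  (running Σ = -0.01718 + 0.00000j)
Accumulated sum -0.01718 + 0.00000j; after 4π/(2l+1) scaling, -0.04317 + 0.00000j ⇒ P_2 = -0.043172

-0.043172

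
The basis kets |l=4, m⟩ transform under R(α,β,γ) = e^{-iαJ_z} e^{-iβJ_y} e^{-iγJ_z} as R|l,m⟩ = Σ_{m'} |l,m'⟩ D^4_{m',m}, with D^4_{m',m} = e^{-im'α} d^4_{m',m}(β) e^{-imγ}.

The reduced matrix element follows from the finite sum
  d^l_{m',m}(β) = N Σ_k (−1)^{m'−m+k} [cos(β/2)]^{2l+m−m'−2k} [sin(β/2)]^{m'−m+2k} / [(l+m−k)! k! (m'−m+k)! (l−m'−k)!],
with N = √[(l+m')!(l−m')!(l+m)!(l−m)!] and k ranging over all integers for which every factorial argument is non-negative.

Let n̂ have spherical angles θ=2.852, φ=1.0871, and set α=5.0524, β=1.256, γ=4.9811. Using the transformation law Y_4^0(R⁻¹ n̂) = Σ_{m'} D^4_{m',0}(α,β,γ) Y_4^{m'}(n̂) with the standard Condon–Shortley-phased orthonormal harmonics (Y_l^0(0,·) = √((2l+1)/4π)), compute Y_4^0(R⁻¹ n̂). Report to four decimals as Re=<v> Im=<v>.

Need the full column D^4_{m',0} for m'=−4..4 at α=5.0524, β=1.2560, γ=4.9811.
cos(β/2)=0.809204, sin(β/2)=0.587528
d^4_{-4,0}: single k=4 term ⇒ +0.427459;  D = +0.089423+0.418001i
d^4_{-3,0}: k∈[3..4] ⇒ +0.832605 -0.438914 = +0.393691;  D = -0.335474+0.206034i
d^4_{-2,0}: k∈[2..4] ⇒ +0.919446 -1.292514 +0.255509 = -0.117559;  D = +0.091409+0.073922i
d^4_{-1,0}: k∈[1..4] ⇒ +0.596967 -1.888172 +0.995363 -0.087452 = -0.383294;  D = -0.127828+0.361351i
d^4_{0,0}: k∈[0..4] ⇒ +0.183851 -1.550691 +1.839280 -0.430929 +0.014198 = +0.055709;  D = +0.055709+0.000000i
d^4_{1,0}: k∈[0..3] ⇒ -0.596967 +1.888172 -0.995363 +0.087452 = +0.383294;  D = +0.127828+0.361351i
d^4_{2,0}: k∈[0..2] ⇒ +0.919446 -1.292514 +0.255509 = -0.117559;  D = +0.091409-0.073922i
d^4_{3,0}: k∈[0..1] ⇒ -0.832605 +0.438914 = -0.393691;  D = +0.335474+0.206034i
d^4_{4,0}: single k=0 term ⇒ +0.427459;  D = +0.089423-0.418001i
Y_4^{m'}(θ=2.852,φ=1.0871) and Σ D·Y over m':
  (+0.0894+0.4180i)·(-0.0010+0.0027i)  (-0.3355+0.2060i)·(+0.0277-0.0033i)  (+0.0914+0.0739i)·(-0.0840-0.1219i)  (-0.1278+0.3614i)·(-0.2065+0.3930i)  (+0.0557+0.0000i)·(+0.5259+0.0000i)  (+0.1278+0.3614i)·(+0.2065+0.3930i)  (+0.0914-0.0739i)·(-0.0840+0.1219i)  (+0.3355+0.2060i)·(-0.0277-0.0033i)  (+0.0894-0.4180i)·(-0.0010-0.0027i)
Y_4^0(R⁻¹ n̂) = -0.219027-0.000000i

Re=-0.2190 Im=0.0000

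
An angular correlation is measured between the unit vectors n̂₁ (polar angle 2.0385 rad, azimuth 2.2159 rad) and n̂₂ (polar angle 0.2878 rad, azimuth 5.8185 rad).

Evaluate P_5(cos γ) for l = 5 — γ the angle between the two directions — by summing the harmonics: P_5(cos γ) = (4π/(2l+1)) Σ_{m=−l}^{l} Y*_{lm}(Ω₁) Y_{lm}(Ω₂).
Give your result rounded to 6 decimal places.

0.290216

Addition theorem: P_5(cos γ) = (4π/11) Σ_m Y*_{lm}(Ω₁) Y_{lm}(Ω₂), m = −5…5:
  [-5]  conj(Y_{5,-5})(Ω₁) = (0.022046, -0.262065) ; Y_{5,-5}(Ω₂) = (-0.000585, 0.000624) ; Δ = (0.000151, 0.000167)
  [-4]  conj(Y_{5,-4})(Ω₁) = (0.355626, -0.223544) ; Y_{5,-4}(Ω₂) = (-0.002594, 0.008759) ; Δ = (0.001035, 0.003695)
  [-3]  conj(Y_{5,-3})(Ω₁) = (0.190624, 0.072736) ; Y_{5,-3}(Ω₂) = (0.010119, 0.056657) ; Δ = (-0.002192, 0.011536)
  [-2]  conj(Y_{5,-2})(Ω₁) = (-0.065786, -0.228272) ; Y_{5,-2}(Ω₂) = (0.137743, 0.184453) ; Δ = (0.033044, -0.043577)
  [-1]  conj(Y_{5,-1})(Ω₁) = (0.168116, -0.223408) ; Y_{5,-1}(Ω₂) = (0.477903, 0.239572) ; Δ = (0.133866, -0.066492)
  [+0]  conj(Y_{5,0})(Ω₁) = (-0.177941, -0.000000) ; Y_{5,0}(Ω₂) = (0.437031, 0.000000) ; Δ = (-0.077766, -0.000000)
  [+1]  conj(Y_{5,1})(Ω₁) = (-0.168116, -0.223408) ; Y_{5,1}(Ω₂) = (-0.477903, 0.239572) ; Δ = (0.133866, 0.066492)
  [+2]  conj(Y_{5,2})(Ω₁) = (-0.065786, 0.228272) ; Y_{5,2}(Ω₂) = (0.137743, -0.184453) ; Δ = (0.033044, 0.043577)
  [+3]  conj(Y_{5,3})(Ω₁) = (-0.190624, 0.072736) ; Y_{5,3}(Ω₂) = (-0.010119, 0.056657) ; Δ = (-0.002192, -0.011536)
  [+4]  conj(Y_{5,4})(Ω₁) = (0.355626, 0.223544) ; Y_{5,4}(Ω₂) = (-0.002594, -0.008759) ; Δ = (0.001035, -0.003695)
  [+5]  conj(Y_{5,5})(Ω₁) = (-0.022046, -0.262065) ; Y_{5,5}(Ω₂) = (0.000585, 0.000624) ; Δ = (0.000151, -0.000167)
Accumulated sum (0.254041, -0.000000); after 4π/(2l+1) scaling, (0.290216, -0.000000) ⇒ P_5 = 0.290216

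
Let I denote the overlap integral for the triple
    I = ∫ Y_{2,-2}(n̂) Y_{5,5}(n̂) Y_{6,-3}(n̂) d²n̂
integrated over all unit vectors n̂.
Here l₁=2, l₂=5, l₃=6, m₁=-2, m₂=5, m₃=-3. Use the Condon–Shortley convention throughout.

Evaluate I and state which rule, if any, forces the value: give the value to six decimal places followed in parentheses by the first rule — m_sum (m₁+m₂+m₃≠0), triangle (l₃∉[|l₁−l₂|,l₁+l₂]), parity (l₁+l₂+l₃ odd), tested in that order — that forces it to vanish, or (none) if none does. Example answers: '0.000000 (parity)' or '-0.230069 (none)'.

L=13 odd ⇒ parity kills the (l;000) factor ⇒ I = 0

0.000000 (parity)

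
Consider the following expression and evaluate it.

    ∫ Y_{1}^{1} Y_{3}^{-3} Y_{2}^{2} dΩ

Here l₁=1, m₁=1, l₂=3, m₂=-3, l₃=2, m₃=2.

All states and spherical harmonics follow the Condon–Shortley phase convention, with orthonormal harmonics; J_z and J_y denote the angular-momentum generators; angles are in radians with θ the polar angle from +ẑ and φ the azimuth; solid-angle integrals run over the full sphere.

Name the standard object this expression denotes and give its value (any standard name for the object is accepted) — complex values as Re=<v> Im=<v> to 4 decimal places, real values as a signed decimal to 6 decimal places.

Gaunt coefficient, -0.319865

This is a Gaunt coefficient — the integral of a triple product of spherical harmonics over the sphere.
Checks pass: Σm=0; 6 even; l₃=2∈[2,4].
(2·1+1)(2·3+1)(2·2+1) = 105
Δ: 2! 0! 4! / 7! → 1/105
sum: t=1:−1/4 = -1/4
3j²(1 3 2; 0 0 0) = Δ·Π!·Σ² = 3/35  (sign -1)
sum: t=0:+1/48 = 1/48
3j²(1 3 2; 1 -3 2) = Δ·Π!·Σ² = 1/7  (sign +1)
combine: 4πI² = 105·3/35·1/7 = 9/7
take √, sign -1: I = -0.31986543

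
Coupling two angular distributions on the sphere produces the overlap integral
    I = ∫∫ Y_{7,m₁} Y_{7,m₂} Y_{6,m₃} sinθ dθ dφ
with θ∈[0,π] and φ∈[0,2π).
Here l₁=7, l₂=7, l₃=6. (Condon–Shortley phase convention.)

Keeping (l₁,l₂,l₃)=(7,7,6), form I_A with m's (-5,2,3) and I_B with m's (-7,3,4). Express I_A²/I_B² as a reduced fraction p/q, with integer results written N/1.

7/195

l's match ⇒ only the (l;m) 3-j factors differ between A and B.
A: triangle coeff Δ(7,7,6) = 1/2444321880; Σ_t [6,8]: t=6:+1/37324800 t=7:−1/29030400 t=8:+1/232243200 = -1/298598400; (3j)²=7/16796 [(7 7 6; -5 2 3)], sign=+1
B: triangle coeff Δ(7,7,6) = 1/2444321880; Σ_t [8,8]: t=8:+1/1393459200 = 1/1393459200; (3j)²=15/1292 [(7 7 6; -7 3 4)], sign=+1
I_A²/I_B² = (7/16796)/(15/1292) = 7/195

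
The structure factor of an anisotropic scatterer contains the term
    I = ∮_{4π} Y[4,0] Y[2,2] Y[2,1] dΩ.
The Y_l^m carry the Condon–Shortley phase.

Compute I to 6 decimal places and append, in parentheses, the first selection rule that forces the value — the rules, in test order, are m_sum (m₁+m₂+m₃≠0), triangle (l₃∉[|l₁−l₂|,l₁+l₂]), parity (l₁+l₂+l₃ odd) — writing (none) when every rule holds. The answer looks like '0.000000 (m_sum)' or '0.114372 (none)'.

0 + 2 + 1 = 3 ≠ 0: azimuthal integral kills it; I = 0

0.000000 (m_sum)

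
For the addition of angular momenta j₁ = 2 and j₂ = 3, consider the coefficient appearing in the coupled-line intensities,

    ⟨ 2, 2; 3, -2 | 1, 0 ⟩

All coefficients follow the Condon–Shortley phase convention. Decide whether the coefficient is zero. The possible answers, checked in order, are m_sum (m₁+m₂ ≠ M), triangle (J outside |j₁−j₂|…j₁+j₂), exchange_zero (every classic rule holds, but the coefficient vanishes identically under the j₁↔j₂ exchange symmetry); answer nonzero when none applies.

nonzero

m-sum: m₁+m₂ = 2+(-2) = 0, M = 0  ✓
triangle: |j₁−j₂| = 1 ≤ J = 1 ≤ j₁+j₂ = 5  ✓
exchange: j₁≠j₂ or m₁≠m₂ — the exchange symmetry imposes no constraint here
value check: CG = +√(1/7) = +0.377964 ≠ 0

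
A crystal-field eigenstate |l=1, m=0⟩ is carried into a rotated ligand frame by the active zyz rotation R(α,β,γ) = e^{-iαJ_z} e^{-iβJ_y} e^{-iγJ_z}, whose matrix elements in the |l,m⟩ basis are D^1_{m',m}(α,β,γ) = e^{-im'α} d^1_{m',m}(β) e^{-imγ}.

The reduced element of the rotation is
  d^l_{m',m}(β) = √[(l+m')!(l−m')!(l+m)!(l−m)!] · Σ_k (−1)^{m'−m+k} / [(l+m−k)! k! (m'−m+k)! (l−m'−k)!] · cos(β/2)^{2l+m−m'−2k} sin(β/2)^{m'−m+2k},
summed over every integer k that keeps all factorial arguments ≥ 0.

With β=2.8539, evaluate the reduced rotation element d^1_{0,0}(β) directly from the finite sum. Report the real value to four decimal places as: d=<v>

d=-0.9589

d^1_{0,0}(β=2.8539) via the finite sum:
With c≡cos(β/2)=0.143351 and s≡sin(β/2)=0.989672, N=[1·1·1·1]^{1/2}=1.000000
k: max(0,(0)−(0))=0 … min(1+(0),1−(0))=1
  k=0: (−1)^0·1.0000/(1)·0.1434^2·0.9897^0 = +0.020549
  k=1: (−1)^1·1.0000/(1)·0.1434^0·0.9897^2 = -0.979451
d^1_{0,0}(2.8539) = +0.020549 -0.979451 = -0.958901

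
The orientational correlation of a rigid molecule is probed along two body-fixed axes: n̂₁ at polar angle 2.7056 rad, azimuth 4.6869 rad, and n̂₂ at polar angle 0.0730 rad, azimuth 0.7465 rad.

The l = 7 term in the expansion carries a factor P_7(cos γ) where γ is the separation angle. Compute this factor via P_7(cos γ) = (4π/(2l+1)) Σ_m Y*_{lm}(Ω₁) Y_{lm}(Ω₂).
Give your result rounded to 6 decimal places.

Addition theorem: P_7(cos γ) = (4π/15) Σ_m Y*_{lm}(Ω₁) Y_{lm}(Ω₂), m = −7…7:
  m=-7: (0.00021 + 0.00118j) × (0.00000 + 0.00000j) = -0.00000 + 0.00000j  (running Σ = -0.00000 + 0.00000j)
  m=-6: (0.00951 - 0.00147j) × (-0.00000 + 0.00000j) = -0.00000 + 0.00000j  (running Σ = -0.00000 + 0.00000j)
  m=-5: (-0.00606 - 0.04733j) × (-0.00001 + 0.00001j) = 0.00000 + 0.00000j  (running Σ = 0.00000 + 0.00000j)
  m=-4: (-0.16168 + 0.01654j) × (-0.00020 - 0.00003j) = 0.00003 + 0.00000j  (running Σ = 0.00003 + 0.00000j)
  m=-3: (0.02884 + 0.37647j) × (-0.00210 - 0.00266j) = 0.00094 - 0.00087j  (running Σ = 0.00097 - 0.00086j)
  m=-2: (0.53450 - 0.02727j) × (0.00304 - 0.03895j) = 0.00056 - 0.02090j  (running Σ = 0.00153 - 0.02177j)
  m=-1: (-0.00668 - 0.26190j) × (0.21108 - 0.19527j) = -0.05255 - 0.05398j  (running Σ = -0.05102 - 0.07575j)
  m=0: (0.37527 + 0.00000j) × (1.01253 + 0.00000j) = 0.37997 + 0.00000j  (running Σ = 0.32895 - 0.07575j)
  m=1: (0.00668 - 0.26190j) × (-0.21108 - 0.19527j) = -0.05255 + 0.05398j  (running Σ = 0.27640 - 0.02177j)
  m=2: (0.53450 + 0.02727j) × (0.00304 + 0.03895j) = 0.00056 + 0.02090j  (running Σ = 0.27696 - 0.00086j)
  m=3: (-0.02884 + 0.37647j) × (0.00210 - 0.00266j) = 0.00094 + 0.00087j  (running Σ = 0.27790 + 0.00000j)
  m=4: (-0.16168 - 0.01654j) × (-0.00020 + 0.00003j) = 0.00003 - 0.00000j  (running Σ = 0.27793 + 0.00000j)
  m=5: (0.00606 - 0.04733j) × (0.00001 + 0.00001j) = 0.00000 - 0.00000j  (running Σ = 0.27793 + 0.00000j)
  m=6: (0.00951 + 0.00147j) × (-0.00000 - 0.00000j) = -0.00000 - 0.00000j  (running Σ = 0.27793 + 0.00000j)
  m=7: (-0.00021 + 0.00118j) × (-0.00000 + 0.00000j) = -0.00000 - 0.00000j  (running Σ = 0.27793 - 0.00000j)
Accumulated sum 0.27793 - 0.00000j; after 4π/(2l+1) scaling, 0.23284 - 0.00000j ⇒ P_7 = 0.232839

0.232839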